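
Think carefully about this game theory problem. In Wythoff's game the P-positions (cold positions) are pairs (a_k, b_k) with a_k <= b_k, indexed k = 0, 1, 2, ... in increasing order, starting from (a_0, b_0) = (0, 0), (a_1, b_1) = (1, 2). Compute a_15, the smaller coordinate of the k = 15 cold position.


By Wythoff's theorem, a_k = floor(k * phi) and b_k = floor(k * phi^2) = a_k + k, where phi = (1 + sqrt(5))/2 is the golden ratio.
phi = (1 + sqrt(5))/2 = 1.618034
k = 15
k * phi = 15 * 1.618034 = 24.270510
a_15 = floor(k * phi) = 24

24


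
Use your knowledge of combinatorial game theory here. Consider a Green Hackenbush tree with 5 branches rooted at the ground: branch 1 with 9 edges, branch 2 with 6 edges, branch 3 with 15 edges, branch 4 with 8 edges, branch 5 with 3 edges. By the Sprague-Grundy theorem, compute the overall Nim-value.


The tree has 5 branches from the ground vertex.
In Green Hackenbush, the Nim-value of a simple path of length k is k.
Branch 1: length 9, Nim-value = 9
Branch 2: length 6, Nim-value = 6
Branch 3: length 15, Nim-value = 15
Branch 4: length 8, Nim-value = 8
Branch 5: length 3, Nim-value = 3
Total Nim-value = XOR of all branch values:
0 XOR 9 = 9
9 XOR 6 = 15
15 XOR 15 = 0
0 XOR 8 = 8
8 XOR 3 = 11
Nim-value of the tree = 11

11


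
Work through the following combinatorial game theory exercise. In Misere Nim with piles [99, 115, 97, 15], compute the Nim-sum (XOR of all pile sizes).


We need the XOR (exclusive or) of all pile sizes.
After XOR-ing pile 1 (size 99): 0 XOR 99 = 99
After XOR-ing pile 2 (size 115): 99 XOR 115 = 16
After XOR-ing pile 3 (size 97): 16 XOR 97 = 113
After XOR-ing pile 4 (size 15): 113 XOR 15 = 126
The Nim-value of this position is 126.

126


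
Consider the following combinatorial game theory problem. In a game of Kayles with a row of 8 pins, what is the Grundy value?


Kayles: a move removes 1 or 2 adjacent pins from a contiguous row.
Removing pins from a row of k leaves two independent rows (a, b) with a + b = k - 1 (one pin) or a + b = k - 2 (two pins); an end removal gives a = 0.
By Sprague-Grundy, G(k) = mex{ G(a) XOR G(b) } over all these splits. G(0) = 0.
G(1): splits (0,0):0^0=0 -> mex({0}) = 1
G(2): splits (0,1):0^1=1 (0,0):0^0=0 -> mex({0, 1}) = 2
G(3): splits (0,2):0^2=2 (1,1):1^1=0 (0,1):0^1=1 -> mex({0, 1, 2}) = 3
G(4): splits (0,3):0^3=3 (1,2):1^2=3 (0,2):0^2=2 (1,1):1^1=0 -> mex({0, 2, 3}) = 1
G(5): splits (0,4):0^1=1 (1,3):1^3=2 (2,2):2^2=0 (0,3):0^3=3 (1,2):1^2=3 -> mex({0, 1, 2, 3}) = 4
G(6) = mex({0, 1, 2, 4}) = 3
G(7) = mex({0, 1, 3, 4, 5}) = 2
G(8) = mex({0, 2, 3, 5, 6}) = 1
Therefore G(8) = 1.

1


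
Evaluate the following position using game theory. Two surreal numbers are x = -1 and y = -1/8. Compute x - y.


x = -1, y = -1/8
Converting to common denominator: 8
x = -8/8, y = -1/8
x - y = -1 - -1/8 = -7/8

-7/8


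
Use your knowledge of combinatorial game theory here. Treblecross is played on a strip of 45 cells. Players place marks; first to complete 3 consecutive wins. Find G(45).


Treblecross: place X on empty cells; 3-in-a-row wins.
Playing within two cells of an existing X lets the opponent win at once, so sensible play treats the cells i-2..i+2 around each X as dead. The player left with no safe cell loses, so this is a normal-play take-away game on strips of safe cells.
Placing X at cell i (0-indexed) of a strip of k safe cells leaves independent strips of sizes max(0, i-2) and max(0, k-i-3). Hence G(k) = mex{ G(max(0,i-2)) XOR G(max(0,k-i-3)) : 0 <= i < k }, with G(0) = 0.
G(1): splits (0,0):0^0=0 -> mex({0}) = 1
G(2): splits (0,0):0^0=0 -> mex({0}) = 1
G(3): splits (0,0):0^0=0 -> mex({0}) = 1
G(4): splits (0,1):0^1=1 (0,0):0^0=0 -> mex({0, 1}) = 2
G(5): splits (0,2):0^1=1 (0,1):0^1=1 (0,0):0^0=0 -> mex({0, 1}) = 2
G(6) = mex({1}) = 0
G(7) = mex({0, 1, 2}) = 3
G(8) = mex({0, 1, 2}) = 3
G(9) = mex({0, 2}) = 1
G(10) = mex({0, 2, 3}) = 1
G(11) = mex({0, 3}) = 1
G(12) = mex({1, 3}) = 0
G(13) = mex({0, 1, 2, 3}) = 4
G(14) = mex({0, 1, 2}) = 3
G(15) = mex({0, 1, 2}) = 3
G(16) = mex({0, 1, 2, 4}) = 3
G(17) = mex({0, 1, 3, 4}) = 2
G(18) = mex({0, 1, 3, 4}) = 2
G(19) = mex({0, 1, 3, 5}) = 2
G(20) = mex({0, 1, 2, 3, 5}) = 4
G(21) = mex({0, 1, 2, 3, 5}) = 4
G(22) = mex({1, 2, 6}) = 0
G(23) = mex({0, 1, 2, 3, 4, 6}) = 5
G(24) = mex({0, 1, 2, 3, 4}) = 5
G(25) = mex({0, 1, 3, 4, 7}) = 2
G(26) = mex({0, 1, 3, 4, 5, 7}) = 2
G(27) = mex({0, 1, 3, 5}) = 2
G(28) = mex({0, 1, 2, 5}) = 3
G(29) = mex({0, 1, 2, 4, 5, 6}) = 3
G(30) = mex({1, 2, 4, 6}) = 0
G(31) = mex({0, 1, 2, 3, 4, 6}) = 5
G(32) = mex({1, 2, 3, 4, 7}) = 0
G(33) = mex({0, 3, 7}) = 1
G(34) = mex({0, 2, 3, 5, 7}) = 1
G(35) = mex({0, 2, 3, 5, 6}) = 1
G(36) = mex({0, 1, 2, 5, 6}) = 3
G(37) = mex({0, 1, 2, 4, 5, 6}) = 3
G(38) = mex({0, 1, 2, 4}) = 3
G(39) = mex({0, 1, 2, 3, 4, 7}) = 5
G(40) = mex({0, 1, 2, 3, 4, 5, 7}) = 6
G(41) = mex({0, 1, 2, 3, 5, 7}) = 4
G(42) = mex({0, 1, 2, 3, 5, 6, 7}) = 4
G(43) = mex({0, 2, 3, 5, 6}) = 1
G(44) = mex({1, 2, 3, 4, 5, 6}) = 0
G(45) = mex({0, 1, 2, 3, 4, 6, 7}) = 5
Therefore G(45) = 5.

5


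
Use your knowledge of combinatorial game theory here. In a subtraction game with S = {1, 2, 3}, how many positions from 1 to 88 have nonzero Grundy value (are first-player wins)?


Subtraction set S = {1, 2, 3}, so G(n) = n mod 4.
G(n) = 0 when n is a multiple of 4.
Multiples of 4 in [1, 88]: 22
N-positions (nonzero Grundy) = 88 - 22 = 66

66


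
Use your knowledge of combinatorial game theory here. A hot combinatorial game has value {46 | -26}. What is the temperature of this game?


The game is {46 | -26}, a switch {a | b} with numbers a > b.
Cooling {a | b} by t gives {a - t | b + t}, which stops being hot when a - t = b + t, i.e. at t = (a - b)/2. So the temperature of a switch is (a - b)/2.
Temperature = (Left option - Right option) / 2
= (46 - (-26)) / 2
= 72 / 2
= 36

36


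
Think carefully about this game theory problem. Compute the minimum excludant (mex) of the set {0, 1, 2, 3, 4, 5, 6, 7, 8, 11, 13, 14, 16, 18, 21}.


Set = {0, 1, 2, 3, 4, 5, 6, 7, 8, 11, 13, 14, 16, 18, 21}
0 is in the set.
1 is in the set.
2 is in the set.
3 is in the set.
4 is in the set.
5 is in the set.
6 is in the set.
7 is in the set.
8 is in the set.
9 is NOT in the set. This is the mex.
mex = 9

9


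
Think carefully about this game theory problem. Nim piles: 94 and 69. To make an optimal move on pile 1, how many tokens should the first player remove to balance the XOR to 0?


Piles: 94 and 69
Current XOR: 94 XOR 69 = 27 (non-zero, so this is an N-position).
To make the XOR zero, we need to find a move that balances the piles.
For pile 1 (size 94): target = 94 XOR 27 = 69
We reduce pile 1 from 94 to 69.
Tokens removed: 94 - 69 = 25
Verification: 69 XOR 69 = 0

25


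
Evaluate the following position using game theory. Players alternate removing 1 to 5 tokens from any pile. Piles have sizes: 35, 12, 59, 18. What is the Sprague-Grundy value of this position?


Subtraction set: {1, 2, 3, 4, 5}
For this subtraction set, G(n) = n mod 6 (period = max + 1 = 6).
Pile 1 (size 35): G(35) = 35 mod 6 = 5
Pile 2 (size 12): G(12) = 12 mod 6 = 0
Pile 3 (size 59): G(59) = 59 mod 6 = 5
Pile 4 (size 18): G(18) = 18 mod 6 = 0
Total Grundy value = XOR of all: 5 XOR 0 XOR 5 XOR 0 = 0

0


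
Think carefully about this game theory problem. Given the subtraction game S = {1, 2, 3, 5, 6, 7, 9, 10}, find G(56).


The subtraction set is S = {1, 2, 3, 5, 6, 7, 9, 10}.
G(k) = mex{ G(k - s) : s in S, s <= k }. We compute iteratively: G(0) = 0.
G(1) = mex({0}) = 1
G(2) = mex({0, 1}) = 2
G(3) = mex({0, 1, 2}) = 3
G(4) = mex({1, 2, 3}) = 0
G(5) = mex({0, 2, 3}) = 1
G(6) = mex({0, 1, 3}) = 2
G(7) = mex({0, 1, 2}) = 3
G(8) = mex({1, 2, 3}) = 0
G(9) = mex({0, 2, 3}) = 1
G(10) = mex({0, 1, 3}) = 2
G(11) = mex({0, 1, 2}) = 3
G(12) = mex({1, 2, 3}) = 0
G(13) = mex({0, 2, 3}) = 1
Observe that G(4)..G(13) = 0, 1, 2, 3, 0, 1, 2, 3, 0, 1 repeats G(0)..G(9) = 0, 1, 2, 3, 0, 1, 2, 3, 0, 1.
For k >= max(S) = 10, G(k) is determined by the previous 10 values G(k-10)..G(k-1); a window of 10 consecutive values has recurred shifted by 4, so by induction G(k + 4) = G(k) for all k >= 0: the sequence is periodic from the start with period 4.
One period: G(0..3) = 0, 1, 2, 3.
56 mod 4 = 0, so G(56) = G(0) = 0.

0


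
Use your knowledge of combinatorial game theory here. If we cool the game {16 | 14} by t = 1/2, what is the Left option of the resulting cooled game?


Original game: {16 | 14} (a switch {a | b} with a > b).
Cooling by t (for t below the temperature (a - b)/2 = 1) taxes each move by t: {a | b} cooled by t is {a - t | b + t}.
Cooling amount: t = 1/2
Cooled Left option: 16 - 1/2 = 31/2
Cooled Right option: 14 + 1/2 = 29/2
Cooled game: {31/2 | 29/2}
Left option = 31/2

31/2


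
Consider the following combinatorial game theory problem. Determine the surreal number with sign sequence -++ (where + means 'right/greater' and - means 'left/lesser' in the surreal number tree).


Sign expansion: -++
Rule: track bounds (lo, hi), initially (-inf, +inf). On '+', the current value becomes lo and we move to the simplest number in (value, hi): value + 1 if hi = +inf, otherwise the midpoint (value + hi)/2. On '-', the current value becomes hi and we move to value - 1 if lo = -inf, otherwise the midpoint (lo + value)/2.
Start at 0.
Step 1: sign = -, move left. Bounds: (-inf, 0). Value = -1
Step 2: sign = +, move right. Bounds: (-1, 0). Value = -1/2
Step 3: sign = +, move right. Bounds: (-1/2, 0). Value = -1/4
The surreal number with sign expansion -++ is -1/4.

-1/4


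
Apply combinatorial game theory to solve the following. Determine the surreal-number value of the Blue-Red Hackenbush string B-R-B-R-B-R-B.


Edges (from ground): B-R-B-R-B-R-B
By Berlekamp's sign-expansion rule, a Blue-Red Hackenbush stalk has the value of the surreal number whose sign sequence is the edge sequence with B -> + and R -> -.
Sign sequence: +-+-+-+
Trace the sign expansion in the surreal number tree, starting from 0:
Edge 1: B (sign +) -> bounds (0, +inf), value = 1
Edge 2: R (sign -) -> bounds (0, 1), value = 1/2
Edge 3: B (sign +) -> bounds (1/2, 1), value = 3/4
Edge 4: R (sign -) -> bounds (1/2, 3/4), value = 5/8
Edge 5: B (sign +) -> bounds (5/8, 3/4), value = 11/16
Edge 6: R (sign -) -> bounds (5/8, 11/16), value = 21/32
Edge 7: B (sign +) -> bounds (21/32, 11/16), value = 43/64
Game value = 43/64

43/64


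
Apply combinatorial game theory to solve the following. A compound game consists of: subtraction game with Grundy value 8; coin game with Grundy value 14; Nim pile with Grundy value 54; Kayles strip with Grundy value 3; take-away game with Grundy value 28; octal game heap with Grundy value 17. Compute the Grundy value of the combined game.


By the Sprague-Grundy theorem, the Grundy value of a sum of games is the XOR of individual Grundy values.
subtraction game: Grundy value = 8. Running XOR: 0 XOR 8 = 8
coin game: Grundy value = 14. Running XOR: 8 XOR 14 = 6
Nim pile: Grundy value = 54. Running XOR: 6 XOR 54 = 48
Kayles strip: Grundy value = 3. Running XOR: 48 XOR 3 = 51
take-away game: Grundy value = 28. Running XOR: 51 XOR 28 = 47
octal game heap: Grundy value = 17. Running XOR: 47 XOR 17 = 62
The combined Grundy value is 62.

62


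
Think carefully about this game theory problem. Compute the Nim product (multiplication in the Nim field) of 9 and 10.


Nim multiplication is bilinear over XOR: (u XOR v) * w = (u*w) XOR (v*w).
So we split each operand into its bit components and XOR the pairwise Nim products.
9 = 1 + 8 (as XOR of powers of 2).
10 = 2 + 8 (as XOR of powers of 2).
Using the standard Nim-product table on single bits:
  2*2 = 3,   2*4 = 8,   2*8 = 12,
  4*4 = 6,   4*8 = 11,  8*8 = 13,
and  1*x = x (identity), k*l = l*k (commutative).
Pairwise Nim products:
  1 * 2 = 2
  1 * 8 = 8
  8 * 2 = 12
  8 * 8 = 13
XOR them: 2 XOR 8 XOR 12 XOR 13 = 11.
Result: 9 * 10 = 11 (in Nim).

11


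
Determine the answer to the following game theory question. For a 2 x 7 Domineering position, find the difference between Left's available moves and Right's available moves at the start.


Board is 2 x 7 (rows x cols).
Left (vertical) placements: (rows-1) * cols = 1 * 7 = 7
Right (horizontal) placements: rows * (cols-1) = 2 * 6 = 12
Advantage = Left - Right = 7 - 12 = -5

-5


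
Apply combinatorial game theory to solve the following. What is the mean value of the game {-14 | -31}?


Game = {-14 | -31}, a switch {a | b} with numbers a > b.
Its thermograph has left wall a - t and right wall b + t, which meet at t = (a - b)/2, where both equal (a + b)/2. So the mast (mean value) is at (a + b)/2.
Mean = (-14 + (-31))/2 = -45/2 = -45/2

-45/2


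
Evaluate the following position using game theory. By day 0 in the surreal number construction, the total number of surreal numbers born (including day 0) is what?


Day 0: {|} = 0 is born. Count = 1.
Day n: the number of surreal numbers born by day n is 2^(n+1) - 1.
By day 0: 2^1 - 1 = 1
By day 0: 1 surreal numbers.

1


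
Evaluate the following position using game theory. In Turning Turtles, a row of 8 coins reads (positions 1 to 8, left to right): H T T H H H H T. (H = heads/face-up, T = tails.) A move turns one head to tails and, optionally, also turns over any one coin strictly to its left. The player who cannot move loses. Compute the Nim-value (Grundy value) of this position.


Coins: H T T H H H H T
Key fact: a single head at position k behaves exactly like a Nim heap of size k (turning it to T and optionally flipping a coin at j < k corresponds to moving the heap from k to j, or to 0), and heads combine as a disjunctive sum (two heads at the same place would cancel, matching j XOR j = 0). So the Nim-value is the XOR of the 1-indexed positions of the heads.
Face-up positions (1-indexed): [1, 4, 5, 6, 7]
XOR 0 with 1: 0 XOR 1 = 1
XOR 1 with 4: 1 XOR 4 = 5
XOR 5 with 5: 5 XOR 5 = 0
XOR 0 with 6: 0 XOR 6 = 6
XOR 6 with 7: 6 XOR 7 = 1
Nim-value = 1

1


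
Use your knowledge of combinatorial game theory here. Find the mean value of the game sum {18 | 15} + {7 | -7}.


G1 = {18 | 15}, G2 = {7 | -7}
Each is a switch {a | b} with numbers a > b; its mean value is (a + b)/2, and mean value is additive over game sums: m(G1 + G2) = m(G1) + m(G2).
Mean of G1 = (18 + (15))/2 = 33/2 = 33/2
Mean of G2 = (7 + (-7))/2 = 0/2 = 0
Mean of G1 + G2 = 33/2 + 0 = 33/2

33/2


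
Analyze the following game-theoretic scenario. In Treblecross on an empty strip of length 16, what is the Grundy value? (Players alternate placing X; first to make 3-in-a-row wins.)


Treblecross: place X on empty cells; 3-in-a-row wins.
Playing within two cells of an existing X lets the opponent win at once, so sensible play treats the cells i-2..i+2 around each X as dead. The player left with no safe cell loses, so this is a normal-play take-away game on strips of safe cells.
Placing X at cell i (0-indexed) of a strip of k safe cells leaves independent strips of sizes max(0, i-2) and max(0, k-i-3). Hence G(k) = mex{ G(max(0,i-2)) XOR G(max(0,k-i-3)) : 0 <= i < k }, with G(0) = 0.
G(1): splits (0,0):0^0=0 -> mex({0}) = 1
G(2): splits (0,0):0^0=0 -> mex({0}) = 1
G(3): splits (0,0):0^0=0 -> mex({0}) = 1
G(4): splits (0,1):0^1=1 (0,0):0^0=0 -> mex({0, 1}) = 2
G(5): splits (0,2):0^1=1 (0,1):0^1=1 (0,0):0^0=0 -> mex({0, 1}) = 2
G(6) = mex({1}) = 0
G(7) = mex({0, 1, 2}) = 3
G(8) = mex({0, 1, 2}) = 3
G(9) = mex({0, 2}) = 1
G(10) = mex({0, 2, 3}) = 1
G(11) = mex({0, 3}) = 1
G(12) = mex({1, 3}) = 0
G(13) = mex({0, 1, 2, 3}) = 4
G(14) = mex({0, 1, 2}) = 3
G(15) = mex({0, 1, 2}) = 3
G(16) = mex({0, 1, 2, 4}) = 3
Therefore G(16) = 3.

3


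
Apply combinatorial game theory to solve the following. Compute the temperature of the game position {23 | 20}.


The game is {23 | 20}, a switch {a | b} with numbers a > b.
Cooling {a | b} by t gives {a - t | b + t}, which stops being hot when a - t = b + t, i.e. at t = (a - b)/2. So the temperature of a switch is (a - b)/2.
Temperature = (Left option - Right option) / 2
= (23 - (20)) / 2
= 3 / 2
= 3/2

3/2


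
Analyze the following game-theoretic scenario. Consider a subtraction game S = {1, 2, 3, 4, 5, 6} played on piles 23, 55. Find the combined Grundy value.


Subtraction set: {1, 2, 3, 4, 5, 6}
For this subtraction set, G(n) = n mod 7 (period = max + 1 = 7).
Pile 1 (size 23): G(23) = 23 mod 7 = 2
Pile 2 (size 55): G(55) = 55 mod 7 = 6
Total Grundy value = XOR of all: 2 XOR 6 = 4

4


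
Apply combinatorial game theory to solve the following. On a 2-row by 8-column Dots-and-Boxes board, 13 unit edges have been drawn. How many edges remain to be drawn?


Grid: 2 x 8 boxes, i.e. 3 rows and 9 columns of dots.
Horizontal edges: (rows + 1) * cols = 3 * 8 = 24
Vertical edges: rows * (cols + 1) = 2 * 9 = 18
Total edges: 24 + 18 = 42
Edges drawn: 13
Remaining: 42 - 13 = 29

29


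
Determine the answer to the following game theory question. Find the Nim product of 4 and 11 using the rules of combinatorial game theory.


Nim multiplication is bilinear over XOR: (u XOR v) * w = (u*w) XOR (v*w).
So we split each operand into its bit components and XOR the pairwise Nim products.
4 = 4 (as XOR of powers of 2).
11 = 1 + 2 + 8 (as XOR of powers of 2).
Using the standard Nim-product table on single bits:
  2*2 = 3,   2*4 = 8,   2*8 = 12,
  4*4 = 6,   4*8 = 11,  8*8 = 13,
and  1*x = x (identity), k*l = l*k (commutative).
Pairwise Nim products:
  4 * 1 = 4
  4 * 2 = 8
  4 * 8 = 11
XOR them: 4 XOR 8 XOR 11 = 7.
Result: 4 * 11 = 7 (in Nim).

7


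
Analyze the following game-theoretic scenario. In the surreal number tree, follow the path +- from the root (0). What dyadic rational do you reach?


Sign expansion: +-
Rule: track bounds (lo, hi), initially (-inf, +inf). On '+', the current value becomes lo and we move to the simplest number in (value, hi): value + 1 if hi = +inf, otherwise the midpoint (value + hi)/2. On '-', the current value becomes hi and we move to value - 1 if lo = -inf, otherwise the midpoint (lo + value)/2.
Start at 0.
Step 1: sign = +, move right. Bounds: (0, +inf). Value = 1
Step 2: sign = -, move left. Bounds: (0, 1). Value = 1/2
The surreal number with sign expansion +- is 1/2.

1/2


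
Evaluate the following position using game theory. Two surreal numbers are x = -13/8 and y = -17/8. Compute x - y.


x = -13/8, y = -17/8
Converting to common denominator: 8
x = -13/8, y = -17/8
x - y = -13/8 - -17/8 = 1/2

1/2


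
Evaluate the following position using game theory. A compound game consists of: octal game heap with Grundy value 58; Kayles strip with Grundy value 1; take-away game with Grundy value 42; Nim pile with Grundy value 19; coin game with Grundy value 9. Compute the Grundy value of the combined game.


By the Sprague-Grundy theorem, the Grundy value of a sum of games is the XOR of individual Grundy values.
octal game heap: Grundy value = 58. Running XOR: 0 XOR 58 = 58
Kayles strip: Grundy value = 1. Running XOR: 58 XOR 1 = 59
take-away game: Grundy value = 42. Running XOR: 59 XOR 42 = 17
Nim pile: Grundy value = 19. Running XOR: 17 XOR 19 = 2
coin game: Grundy value = 9. Running XOR: 2 XOR 9 = 11
The combined Grundy value is 11.

11


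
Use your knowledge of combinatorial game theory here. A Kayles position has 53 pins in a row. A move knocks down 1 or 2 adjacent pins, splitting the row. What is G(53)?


Kayles: a move removes 1 or 2 adjacent pins from a contiguous row.
Removing pins from a row of k leaves two independent rows (a, b) with a + b = k - 1 (one pin) or a + b = k - 2 (two pins); an end removal gives a = 0.
By Sprague-Grundy, G(k) = mex{ G(a) XOR G(b) } over all these splits. G(0) = 0.
G(1): splits (0,0):0^0=0 -> mex({0}) = 1
G(2): splits (0,1):0^1=1 (0,0):0^0=0 -> mex({0, 1}) = 2
G(3): splits (0,2):0^2=2 (1,1):1^1=0 (0,1):0^1=1 -> mex({0, 1, 2}) = 3
G(4): splits (0,3):0^3=3 (1,2):1^2=3 (0,2):0^2=2 (1,1):1^1=0 -> mex({0, 2, 3}) = 1
G(5): splits (0,4):0^1=1 (1,3):1^3=2 (2,2):2^2=0 (0,3):0^3=3 (1,2):1^2=3 -> mex({0, 1, 2, 3}) = 4
G(6) = mex({0, 1, 2, 4}) = 3
G(7) = mex({0, 1, 3, 4, 5}) = 2
G(8) = mex({0, 2, 3, 5, 6}) = 1
G(9) = mex({0, 1, 2, 3, 6, 7}) = 4
G(10) = mex({0, 1, 3, 4, 5, 7}) = 2
G(11) = mex({0, 1, 2, 3, 4, 5}) = 6
G(12) = mex({0, 1, 2, 3, 5, 6, 7}) = 4
G(13) = mex({0, 2, 3, 4, 6, 7}) = 1
G(14) = mex({0, 1, 4, 5, 6, 7}) = 2
G(15) = mex({0, 1, 2, 3, 4, 5, 6}) = 7
G(16) = mex({0, 2, 3, 5, 6, 7}) = 1
G(17) = mex({0, 1, 2, 3, 5, 6, 7}) = 4
G(18) = mex({0, 1, 2, 4, 5, 6}) = 3
G(19) = mex({0, 1, 3, 4, 5, 7}) = 2
G(20) = mex({0, 2, 3, 4, 5, 6, 7}) = 1
G(21) = mex({0, 1, 2, 3, 5, 6, 7}) = 4
G(22) = mex({0, 1, 2, 3, 4, 5, 7}) = 6
G(23) = mex({0, 1, 2, 3, 4, 5, 6}) = 7
G(24) = mex({0, 1, 2, 3, 5, 6, 7}) = 4
G(25) = mex({0, 2, 3, 4, 6, 7}) = 1
G(26) = mex({0, 1, 3, 4, 5, 6, 7}) = 2
G(27) = mex({0, 1, 2, 3, 4, 5, 6, 7}) = 8
G(28) = mex({0, 1, 2, 3, 4, 6, 7, 8}) = 5
G(29) = mex({0, 1, 2, 3, 5, 6, 7, 8, 9}) = 4
G(30) = mex({0, 1, 2, 3, 4, 5, 6, 9, 10}) = 7
G(31) = mex({0, 1, 3, 4, 5, 7, 10, 11}) = 2
G(32) = mex({0, 2, 3, 4, 5, 6, 7, 9, 11}) = 1
G(33) = mex({0, 1, 2, 3, 4, 5, 6, 7, 9, 12}) = 8
G(34) = mex({0, 1, 2, 3, 4, 5, 7, 8, 11, 12}) = 6
G(35) = mex({0, 1, 2, 3, 4, 5, 6, 8, 9, 10, 11}) = 7
G(36) = mex({0, 1, 2, 3, 5, 6, 7, 9, 10}) = 4
G(37) = mex({0, 2, 3, 4, 6, 7, 9, 10, 11, 12}) = 1
G(38) = mex({0, 1, 3, 4, 5, 6, 7, 9, 10, 11, 12}) = 2
G(39) = mex({0, 1, 2, 4, 5, 6, 7, 9, 10, 12, 14}) = 3
G(40) = mex({0, 2, 3, 4, 6, 7, 11, 12, 14}) = 1
G(41) = mex({0, 1, 2, 3, 5, 6, 7, 9, 10, 11, 12}) = 4
G(42) = mex({0, 1, 2, 3, 4, 5, 6, 9, 10}) = 7
G(43) = mex({0, 1, 3, 4, 5, 7, 9, 10, 12, 15}) = 2
G(44) = mex({0, 2, 3, 4, 5, 6, 7, 9, 10, 12, 15}) = 1
G(45) = mex({0, 1, 2, 3, 4, 5, 6, 7, 9, 10, 12, 14}) = 8
G(46) = mex({0, 1, 3, 4, 5, 7, 8, 11, 12, 14}) = 2
G(47) = mex({0, 1, 2, 3, 4, 5, 6, 8, 9, 10, 11, 12}) = 7
G(48) = mex({0, 1, 2, 3, 5, 6, 7, 9, 10}) = 4
G(49) = mex({0, 2, 3, 4, 6, 7, 9, 10, 11, 12, 15}) = 1
G(50) = mex({0, 1, 4, 5, 6, 7, 9, 11, 12, 14, 15}) = 2
G(51) = mex({0, 1, 2, 3, 4, 5, 6, 7, 9, 12, 14, 15}) = 8
G(52) = mex({0, 2, 3, 4, 5, 6, 7, 8, 11, 12, 15}) = 1
G(53) = mex({0, 1, 2, 3, 5, 6, 7, 8, 9, 10, 11, 12}) = 4
Therefore G(53) = 4.

4


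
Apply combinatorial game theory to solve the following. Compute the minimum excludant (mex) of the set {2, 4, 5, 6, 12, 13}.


Set = {2, 4, 5, 6, 12, 13}
0 is NOT in the set. This is the mex.
mex = 0

0


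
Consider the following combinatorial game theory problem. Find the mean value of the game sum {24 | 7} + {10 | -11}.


G1 = {24 | 7}, G2 = {10 | -11}
Each is a switch {a | b} with numbers a > b; its mean value is (a + b)/2, and mean value is additive over game sums: m(G1 + G2) = m(G1) + m(G2).
Mean of G1 = (24 + (7))/2 = 31/2 = 31/2
Mean of G2 = (10 + (-11))/2 = -1/2 = -1/2
Mean of G1 + G2 = 31/2 + -1/2 = 15

15


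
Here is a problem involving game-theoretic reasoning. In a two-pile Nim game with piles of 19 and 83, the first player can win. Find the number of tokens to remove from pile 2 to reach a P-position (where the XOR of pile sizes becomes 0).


Piles: 19 and 83
Current XOR: 19 XOR 83 = 64 (non-zero, so this is an N-position).
To make the XOR zero, we need to find a move that balances the piles.
For pile 2 (size 83): target = 83 XOR 64 = 19
We reduce pile 2 from 83 to 19.
Tokens removed: 83 - 19 = 64
Verification: 19 XOR 19 = 0

64


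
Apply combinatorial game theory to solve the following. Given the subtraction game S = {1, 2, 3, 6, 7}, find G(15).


The subtraction set is S = {1, 2, 3, 6, 7}.
G(k) = mex{ G(k - s) : s in S, s <= k }. We compute iteratively: G(0) = 0.
G(1) = mex({0}) = 1
G(2) = mex({0, 1}) = 2
G(3) = mex({0, 1, 2}) = 3
G(4) = mex({1, 2, 3}) = 0
G(5) = mex({0, 2, 3}) = 1
G(6) = mex({0, 1, 3}) = 2
G(7) = mex({0, 1, 2}) = 3
G(8) = mex({1, 2, 3}) = 0
G(9) = mex({0, 2, 3}) = 1
G(10) = mex({0, 1, 3}) = 2
Observe that G(4)..G(10) = 0, 1, 2, 3, 0, 1, 2 repeats G(0)..G(6) = 0, 1, 2, 3, 0, 1, 2.
For k >= max(S) = 7, G(k) is determined by the previous 7 values G(k-7)..G(k-1); a window of 7 consecutive values has recurred shifted by 4, so by induction G(k + 4) = G(k) for all k >= 0: the sequence is periodic from the start with period 4.
One period: G(0..3) = 0, 1, 2, 3.
15 mod 4 = 3, so G(15) = G(3) = 3.

3


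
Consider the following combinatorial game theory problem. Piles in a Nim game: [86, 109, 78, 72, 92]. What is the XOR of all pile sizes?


We need the XOR (exclusive or) of all pile sizes.
After XOR-ing pile 1 (size 86): 0 XOR 86 = 86
After XOR-ing pile 2 (size 109): 86 XOR 109 = 59
After XOR-ing pile 3 (size 78): 59 XOR 78 = 117
After XOR-ing pile 4 (size 72): 117 XOR 72 = 61
After XOR-ing pile 5 (size 92): 61 XOR 92 = 97
The Nim-value of this position is 97.

97


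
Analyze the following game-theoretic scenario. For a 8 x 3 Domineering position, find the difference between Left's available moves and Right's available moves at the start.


Board is 8 x 3 (rows x cols).
Left (vertical) placements: (rows-1) * cols = 7 * 3 = 21
Right (horizontal) placements: rows * (cols-1) = 8 * 2 = 16
Advantage = Left - Right = 21 - 16 = 5

5


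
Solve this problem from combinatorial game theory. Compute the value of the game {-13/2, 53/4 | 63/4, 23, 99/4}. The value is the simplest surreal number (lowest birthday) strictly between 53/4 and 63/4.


Left options: {-13/2, 53/4}, max = 53/4
Right options: {63/4, 23, 99/4}, min = 63/4
All options are numbers and max(Left) < min(Right), so by the simplicity theorem the value is the simplest (earliest-born) number strictly between 53/4 and 63/4.
Integers 14 through 15 all lie strictly between 53/4 and 63/4.
Among integers, the simplest (lowest birthday = smallest |n|; 0 is born on day 0, +-n on day n) is 14.
No non-integer in the interval can be simpler: if x is a non-integer in the interval, then floor(x) or ceil(x) also lies in the interval (the interval contains an integer), and both are proper prefixes of x's sign expansion, i.e. born earlier. So the game value is 14.
Game value = 14

14


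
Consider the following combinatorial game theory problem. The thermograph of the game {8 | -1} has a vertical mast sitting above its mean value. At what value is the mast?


Game = {8 | -1}, a switch {a | b} with numbers a > b.
Its thermograph has left wall a - t and right wall b + t, which meet at t = (a - b)/2, where both equal (a + b)/2. So the mast (mean value) is at (a + b)/2.
Mean = (8 + (-1))/2 = 7/2 = 7/2

7/2


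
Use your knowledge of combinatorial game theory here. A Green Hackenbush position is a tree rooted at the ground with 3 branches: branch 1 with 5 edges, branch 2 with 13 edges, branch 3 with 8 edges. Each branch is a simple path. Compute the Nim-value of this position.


The tree has 3 branches from the ground vertex.
In Green Hackenbush, the Nim-value of a simple path of length k is k.
Branch 1: length 5, Nim-value = 5
Branch 2: length 13, Nim-value = 13
Branch 3: length 8, Nim-value = 8
Total Nim-value = XOR of all branch values:
0 XOR 5 = 5
5 XOR 13 = 8
8 XOR 8 = 0
Nim-value of the tree = 0

0


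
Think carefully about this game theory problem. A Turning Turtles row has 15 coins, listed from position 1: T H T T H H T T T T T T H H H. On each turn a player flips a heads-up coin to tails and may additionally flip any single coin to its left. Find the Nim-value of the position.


Coins: T H T T H H T T T T T T H H H
Key fact: a single head at position k behaves exactly like a Nim heap of size k (turning it to T and optionally flipping a coin at j < k corresponds to moving the heap from k to j, or to 0), and heads combine as a disjunctive sum (two heads at the same place would cancel, matching j XOR j = 0). So the Nim-value is the XOR of the 1-indexed positions of the heads.
Face-up positions (1-indexed): [2, 5, 6, 13, 14, 15]
XOR 0 with 2: 0 XOR 2 = 2
XOR 2 with 5: 2 XOR 5 = 7
XOR 7 with 6: 7 XOR 6 = 1
XOR 1 with 13: 1 XOR 13 = 12
XOR 12 with 14: 12 XOR 14 = 2
XOR 2 with 15: 2 XOR 15 = 13
Nim-value = 13

13


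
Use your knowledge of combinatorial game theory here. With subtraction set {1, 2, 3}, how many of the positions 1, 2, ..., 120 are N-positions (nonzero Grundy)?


Subtraction set S = {1, 2, 3}, so G(n) = n mod 4.
G(n) = 0 when n is a multiple of 4.
Multiples of 4 in [1, 120]: 30
N-positions (nonzero Grundy) = 120 - 30 = 90

90


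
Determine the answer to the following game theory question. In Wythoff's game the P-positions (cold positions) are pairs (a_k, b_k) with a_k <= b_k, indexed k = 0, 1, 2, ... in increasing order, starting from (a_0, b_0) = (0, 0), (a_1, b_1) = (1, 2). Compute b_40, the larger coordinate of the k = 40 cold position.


By Wythoff's theorem, a_k = floor(k * phi) and b_k = floor(k * phi^2) = a_k + k, where phi = (1 + sqrt(5))/2 is the golden ratio.
phi = (1 + sqrt(5))/2 = 1.618034
phi^2 = phi + 1 = 2.618034
k = 40
k * phi^2 = 40 * 2.618034 = 104.721360
b_40 = floor(k * phi^2) = 104 (check: a_40 + k = 64 + 40 = 104)

104


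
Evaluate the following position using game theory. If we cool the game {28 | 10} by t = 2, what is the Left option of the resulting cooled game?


Original game: {28 | 10} (a switch {a | b} with a > b).
Cooling by t (for t below the temperature (a - b)/2 = 9) taxes each move by t: {a | b} cooled by t is {a - t | b + t}.
Cooling amount: t = 2
Cooled Left option: 28 - 2 = 26
Cooled Right option: 10 + 2 = 12
Cooled game: {26 | 12}
Left option = 26

26


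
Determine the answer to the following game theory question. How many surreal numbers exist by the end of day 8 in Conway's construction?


Day 0: {|} = 0 is born. Count = 1.
Day n: the number of surreal numbers born by day n is 2^(n+1) - 1.
By day 0: 2^1 - 1 = 1
By day 1: 2^2 - 1 = 3
By day 2: 2^3 - 1 = 7
By day 3: 2^4 - 1 = 15
By day 4: 2^5 - 1 = 31
By day 5: 2^6 - 1 = 63
By day 6: 2^7 - 1 = 127
By day 7: 2^8 - 1 = 255
By day 8: 2^9 - 1 = 511
By day 8: 511 surreal numbers.

511


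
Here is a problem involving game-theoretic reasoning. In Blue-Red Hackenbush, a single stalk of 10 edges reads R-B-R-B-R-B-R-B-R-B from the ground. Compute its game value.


Edges (from ground): R-B-R-B-R-B-R-B-R-B
By Berlekamp's sign-expansion rule, a Blue-Red Hackenbush stalk has the value of the surreal number whose sign sequence is the edge sequence with B -> + and R -> -.
Sign sequence: -+-+-+-+-+
Trace the sign expansion in the surreal number tree, starting from 0:
Edge 1: R (sign -) -> bounds (-inf, 0), value = -1
Edge 2: B (sign +) -> bounds (-1, 0), value = -1/2
Edge 3: R (sign -) -> bounds (-1, -1/2), value = -3/4
Edge 4: B (sign +) -> bounds (-3/4, -1/2), value = -5/8
Edge 5: R (sign -) -> bounds (-3/4, -5/8), value = -11/16
Edge 6: B (sign +) -> bounds (-11/16, -5/8), value = -21/32
Edge 7: R (sign -) -> bounds (-11/16, -21/32), value = -43/64
Edge 8: B (sign +) -> bounds (-43/64, -21/32), value = -85/128
Edge 9: R (sign -) -> bounds (-43/64, -85/128), value = -171/256
Edge 10: B (sign +) -> bounds (-171/256, -85/128), value = -341/512
Game value = -341/512

-341/512


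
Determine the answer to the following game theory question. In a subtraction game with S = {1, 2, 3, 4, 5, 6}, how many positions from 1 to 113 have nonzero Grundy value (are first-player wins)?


Subtraction set S = {1, 2, 3, 4, 5, 6}, so G(n) = n mod 7.
G(n) = 0 when n is a multiple of 7.
Multiples of 7 in [1, 113]: 16
N-positions (nonzero Grundy) = 113 - 16 = 97

97


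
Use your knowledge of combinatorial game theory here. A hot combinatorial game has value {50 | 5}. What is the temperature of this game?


The game is {50 | 5}, a switch {a | b} with numbers a > b.
Cooling {a | b} by t gives {a - t | b + t}, which stops being hot when a - t = b + t, i.e. at t = (a - b)/2. So the temperature of a switch is (a - b)/2.
Temperature = (Left option - Right option) / 2
= (50 - (5)) / 2
= 45 / 2
= 45/2

45/2


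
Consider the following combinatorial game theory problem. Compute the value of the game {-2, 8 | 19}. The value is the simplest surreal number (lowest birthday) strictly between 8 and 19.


Left options: {-2, 8}, max = 8
Right options: {19}, min = 19
All options are numbers and max(Left) < min(Right), so by the simplicity theorem the value is the simplest (earliest-born) number strictly between 8 and 19.
Integers 9 through 18 all lie strictly between 8 and 19.
Among integers, the simplest (lowest birthday = smallest |n|; 0 is born on day 0, +-n on day n) is 9.
No non-integer in the interval can be simpler: if x is a non-integer in the interval, then floor(x) or ceil(x) also lies in the interval (the interval contains an integer), and both are proper prefixes of x's sign expansion, i.e. born earlier. So the game value is 9.
Game value = 9

9


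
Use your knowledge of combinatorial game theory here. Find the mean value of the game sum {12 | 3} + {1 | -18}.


G1 = {12 | 3}, G2 = {1 | -18}
Each is a switch {a | b} with numbers a > b; its mean value is (a + b)/2, and mean value is additive over game sums: m(G1 + G2) = m(G1) + m(G2).
Mean of G1 = (12 + (3))/2 = 15/2 = 15/2
Mean of G2 = (1 + (-18))/2 = -17/2 = -17/2
Mean of G1 + G2 = 15/2 + -17/2 = -1

-1


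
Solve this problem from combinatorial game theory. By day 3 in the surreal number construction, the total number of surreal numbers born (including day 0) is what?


Day 0: {|} = 0 is born. Count = 1.
Day n: the number of surreal numbers born by day n is 2^(n+1) - 1.
By day 0: 2^1 - 1 = 1
By day 1: 2^2 - 1 = 3
By day 2: 2^3 - 1 = 7
By day 3: 2^4 - 1 = 15
By day 3: 15 surreal numbers.

15


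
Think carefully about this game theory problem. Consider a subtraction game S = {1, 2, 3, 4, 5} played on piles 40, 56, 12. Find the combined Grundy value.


Subtraction set: {1, 2, 3, 4, 5}
For this subtraction set, G(n) = n mod 6 (period = max + 1 = 6).
Pile 1 (size 40): G(40) = 40 mod 6 = 4
Pile 2 (size 56): G(56) = 56 mod 6 = 2
Pile 3 (size 12): G(12) = 12 mod 6 = 0
Total Grundy value = XOR of all: 4 XOR 2 XOR 0 = 6

6


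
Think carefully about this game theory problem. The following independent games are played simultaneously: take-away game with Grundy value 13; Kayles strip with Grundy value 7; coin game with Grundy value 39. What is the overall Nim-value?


By the Sprague-Grundy theorem, the Grundy value of a sum of games is the XOR of individual Grundy values.
take-away game: Grundy value = 13. Running XOR: 0 XOR 13 = 13
Kayles strip: Grundy value = 7. Running XOR: 13 XOR 7 = 10
coin game: Grundy value = 39. Running XOR: 10 XOR 39 = 45
The combined Grundy value is 45.

45


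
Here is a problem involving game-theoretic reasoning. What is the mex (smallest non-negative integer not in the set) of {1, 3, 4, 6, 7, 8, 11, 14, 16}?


Set = {1, 3, 4, 6, 7, 8, 11, 14, 16}
0 is NOT in the set. This is the mex.
mex = 0

0


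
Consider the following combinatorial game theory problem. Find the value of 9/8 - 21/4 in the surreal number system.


x = 9/8, y = 21/4
Converting to common denominator: 8
x = 9/8, y = 42/8
x - y = 9/8 - 21/4 = -33/8

-33/8


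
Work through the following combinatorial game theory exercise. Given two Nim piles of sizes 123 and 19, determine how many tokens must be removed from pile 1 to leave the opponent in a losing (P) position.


Piles: 123 and 19
Current XOR: 123 XOR 19 = 104 (non-zero, so this is an N-position).
To make the XOR zero, we need to find a move that balances the piles.
For pile 1 (size 123): target = 123 XOR 104 = 19
We reduce pile 1 from 123 to 19.
Tokens removed: 123 - 19 = 104
Verification: 19 XOR 19 = 0

104


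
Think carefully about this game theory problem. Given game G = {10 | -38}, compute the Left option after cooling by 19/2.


Original game: {10 | -38} (a switch {a | b} with a > b).
Cooling by t (for t below the temperature (a - b)/2 = 24) taxes each move by t: {a | b} cooled by t is {a - t | b + t}.
Cooling amount: t = 19/2
Cooled Left option: 10 - 19/2 = 1/2
Cooled Right option: -38 + 19/2 = -57/2
Cooled game: {1/2 | -57/2}
Left option = 1/2

1/2


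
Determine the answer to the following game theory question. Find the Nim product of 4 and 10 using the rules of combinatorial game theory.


Nim multiplication is bilinear over XOR: (u XOR v) * w = (u*w) XOR (v*w).
So we split each operand into its bit components and XOR the pairwise Nim products.
4 = 4 (as XOR of powers of 2).
10 = 2 + 8 (as XOR of powers of 2).
Using the standard Nim-product table on single bits:
  2*2 = 3,   2*4 = 8,   2*8 = 12,
  4*4 = 6,   4*8 = 11,  8*8 = 13,
and  1*x = x (identity), k*l = l*k (commutative).
Pairwise Nim products:
  4 * 2 = 8
  4 * 8 = 11
XOR them: 8 XOR 11 = 3.
Result: 4 * 10 = 3 (in Nim).

3


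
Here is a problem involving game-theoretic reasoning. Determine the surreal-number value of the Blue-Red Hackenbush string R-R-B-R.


Edges (from ground): R-R-B-R
By Berlekamp's sign-expansion rule, a Blue-Red Hackenbush stalk has the value of the surreal number whose sign sequence is the edge sequence with B -> + and R -> -.
Sign sequence: --+-
Trace the sign expansion in the surreal number tree, starting from 0:
Edge 1: R (sign -) -> bounds (-inf, 0), value = -1
Edge 2: R (sign -) -> bounds (-inf, -1), value = -2
Edge 3: B (sign +) -> bounds (-2, -1), value = -3/2
Edge 4: R (sign -) -> bounds (-2, -3/2), value = -7/4
Game value = -7/4

-7/4


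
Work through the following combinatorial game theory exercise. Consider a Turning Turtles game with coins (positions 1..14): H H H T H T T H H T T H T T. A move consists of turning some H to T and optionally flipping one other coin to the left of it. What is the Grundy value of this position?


Coins: H H H T H T T H H T T H T T
Key fact: a single head at position k behaves exactly like a Nim heap of size k (turning it to T and optionally flipping a coin at j < k corresponds to moving the heap from k to j, or to 0), and heads combine as a disjunctive sum (two heads at the same place would cancel, matching j XOR j = 0). So the Nim-value is the XOR of the 1-indexed positions of the heads.
Face-up positions (1-indexed): [1, 2, 3, 5, 8, 9, 12]
XOR 0 with 1: 0 XOR 1 = 1
XOR 1 with 2: 1 XOR 2 = 3
XOR 3 with 3: 3 XOR 3 = 0
XOR 0 with 5: 0 XOR 5 = 5
XOR 5 with 8: 5 XOR 8 = 13
XOR 13 with 9: 13 XOR 9 = 4
XOR 4 with 12: 4 XOR 12 = 8
Nim-value = 8

8


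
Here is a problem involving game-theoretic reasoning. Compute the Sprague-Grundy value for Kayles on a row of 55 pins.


Kayles: a move removes 1 or 2 adjacent pins from a contiguous row.
Removing pins from a row of k leaves two independent rows (a, b) with a + b = k - 1 (one pin) or a + b = k - 2 (two pins); an end removal gives a = 0.
By Sprague-Grundy, G(k) = mex{ G(a) XOR G(b) } over all these splits. G(0) = 0.
G(1): splits (0,0):0^0=0 -> mex({0}) = 1
G(2): splits (0,1):0^1=1 (0,0):0^0=0 -> mex({0, 1}) = 2
G(3): splits (0,2):0^2=2 (1,1):1^1=0 (0,1):0^1=1 -> mex({0, 1, 2}) = 3
G(4): splits (0,3):0^3=3 (1,2):1^2=3 (0,2):0^2=2 (1,1):1^1=0 -> mex({0, 2, 3}) = 1
G(5): splits (0,4):0^1=1 (1,3):1^3=2 (2,2):2^2=0 (0,3):0^3=3 (1,2):1^2=3 -> mex({0, 1, 2, 3}) = 4
G(6) = mex({0, 1, 2, 4}) = 3
G(7) = mex({0, 1, 3, 4, 5}) = 2
G(8) = mex({0, 2, 3, 5, 6}) = 1
G(9) = mex({0, 1, 2, 3, 6, 7}) = 4
G(10) = mex({0, 1, 3, 4, 5, 7}) = 2
G(11) = mex({0, 1, 2, 3, 4, 5}) = 6
G(12) = mex({0, 1, 2, 3, 5, 6, 7}) = 4
G(13) = mex({0, 2, 3, 4, 6, 7}) = 1
G(14) = mex({0, 1, 4, 5, 6, 7}) = 2
G(15) = mex({0, 1, 2, 3, 4, 5, 6}) = 7
G(16) = mex({0, 2, 3, 5, 6, 7}) = 1
G(17) = mex({0, 1, 2, 3, 5, 6, 7}) = 4
G(18) = mex({0, 1, 2, 4, 5, 6}) = 3
G(19) = mex({0, 1, 3, 4, 5, 7}) = 2
G(20) = mex({0, 2, 3, 4, 5, 6, 7}) = 1
G(21) = mex({0, 1, 2, 3, 5, 6, 7}) = 4
G(22) = mex({0, 1, 2, 3, 4, 5, 7}) = 6
G(23) = mex({0, 1, 2, 3, 4, 5, 6}) = 7
G(24) = mex({0, 1, 2, 3, 5, 6, 7}) = 4
G(25) = mex({0, 2, 3, 4, 6, 7}) = 1
G(26) = mex({0, 1, 3, 4, 5, 6, 7}) = 2
G(27) = mex({0, 1, 2, 3, 4, 5, 6, 7}) = 8
G(28) = mex({0, 1, 2, 3, 4, 6, 7, 8}) = 5
G(29) = mex({0, 1, 2, 3, 5, 6, 7, 8, 9}) = 4
G(30) = mex({0, 1, 2, 3, 4, 5, 6, 9, 10}) = 7
G(31) = mex({0, 1, 3, 4, 5, 7, 10, 11}) = 2
G(32) = mex({0, 2, 3, 4, 5, 6, 7, 9, 11}) = 1
G(33) = mex({0, 1, 2, 3, 4, 5, 6, 7, 9, 12}) = 8
G(34) = mex({0, 1, 2, 3, 4, 5, 7, 8, 11, 12}) = 6
G(35) = mex({0, 1, 2, 3, 4, 5, 6, 8, 9, 10, 11}) = 7
G(36) = mex({0, 1, 2, 3, 5, 6, 7, 9, 10}) = 4
G(37) = mex({0, 2, 3, 4, 6, 7, 9, 10, 11, 12}) = 1
G(38) = mex({0, 1, 3, 4, 5, 6, 7, 9, 10, 11, 12}) = 2
G(39) = mex({0, 1, 2, 4, 5, 6, 7, 9, 10, 12, 14}) = 3
G(40) = mex({0, 2, 3, 4, 6, 7, 11, 12, 14}) = 1
G(41) = mex({0, 1, 2, 3, 5, 6, 7, 9, 10, 11, 12}) = 4
G(42) = mex({0, 1, 2, 3, 4, 5, 6, 9, 10}) = 7
G(43) = mex({0, 1, 3, 4, 5, 7, 9, 10, 12, 15}) = 2
G(44) = mex({0, 2, 3, 4, 5, 6, 7, 9, 10, 12, 15}) = 1
G(45) = mex({0, 1, 2, 3, 4, 5, 6, 7, 9, 10, 12, 14}) = 8
G(46) = mex({0, 1, 3, 4, 5, 7, 8, 11, 12, 14}) = 2
G(47) = mex({0, 1, 2, 3, 4, 5, 6, 8, 9, 10, 11, 12}) = 7
G(48) = mex({0, 1, 2, 3, 5, 6, 7, 9, 10}) = 4
G(49) = mex({0, 2, 3, 4, 6, 7, 9, 10, 11, 12, 15}) = 1
G(50) = mex({0, 1, 4, 5, 6, 7, 9, 11, 12, 14, 15}) = 2
G(51) = mex({0, 1, 2, 3, 4, 5, 6, 7, 9, 12, 14, 15}) = 8
G(52) = mex({0, 2, 3, 4, 5, 6, 7, 8, 11, 12, 15}) = 1
G(53) = mex({0, 1, 2, 3, 5, 6, 7, 8, 9, 10, 11, 12}) = 4
G(54) = mex({0, 1, 2, 3, 4, 5, 6, 9, 10}) = 7
G(55) = mex({0, 1, 3, 4, 5, 7, 9, 10, 11, 12}) = 2
Therefore G(55) = 2.

2
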